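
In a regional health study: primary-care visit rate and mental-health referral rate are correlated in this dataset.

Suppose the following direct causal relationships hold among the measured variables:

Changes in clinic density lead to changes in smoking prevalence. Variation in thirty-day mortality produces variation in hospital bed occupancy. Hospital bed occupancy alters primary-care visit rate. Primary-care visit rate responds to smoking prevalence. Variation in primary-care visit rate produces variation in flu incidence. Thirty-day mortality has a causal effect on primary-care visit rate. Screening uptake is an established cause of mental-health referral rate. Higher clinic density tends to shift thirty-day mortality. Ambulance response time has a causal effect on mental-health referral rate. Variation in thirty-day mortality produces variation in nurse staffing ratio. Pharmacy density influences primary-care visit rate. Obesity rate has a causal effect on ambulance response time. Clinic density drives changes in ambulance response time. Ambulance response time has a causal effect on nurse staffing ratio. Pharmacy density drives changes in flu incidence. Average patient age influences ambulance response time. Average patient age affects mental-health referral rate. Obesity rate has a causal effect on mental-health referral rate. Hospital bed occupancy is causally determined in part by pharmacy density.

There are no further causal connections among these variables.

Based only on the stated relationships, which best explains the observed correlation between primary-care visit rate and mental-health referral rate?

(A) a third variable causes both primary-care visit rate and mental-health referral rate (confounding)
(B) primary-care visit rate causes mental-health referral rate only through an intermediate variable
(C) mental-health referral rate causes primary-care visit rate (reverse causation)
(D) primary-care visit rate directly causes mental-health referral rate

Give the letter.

A

Clinic density causes primary-care visit rate (clinic density → thirty-day mortality → primary-care visit rate) and mental-health referral rate (clinic density → ambulance response time → mental-health referral rate) — a common cause creating the correlation.
There is no stated path from primary-care visit rate to mental-health referral rate or from mental-health referral rate to primary-care visit rate, so neither direct nor reverse causation applies.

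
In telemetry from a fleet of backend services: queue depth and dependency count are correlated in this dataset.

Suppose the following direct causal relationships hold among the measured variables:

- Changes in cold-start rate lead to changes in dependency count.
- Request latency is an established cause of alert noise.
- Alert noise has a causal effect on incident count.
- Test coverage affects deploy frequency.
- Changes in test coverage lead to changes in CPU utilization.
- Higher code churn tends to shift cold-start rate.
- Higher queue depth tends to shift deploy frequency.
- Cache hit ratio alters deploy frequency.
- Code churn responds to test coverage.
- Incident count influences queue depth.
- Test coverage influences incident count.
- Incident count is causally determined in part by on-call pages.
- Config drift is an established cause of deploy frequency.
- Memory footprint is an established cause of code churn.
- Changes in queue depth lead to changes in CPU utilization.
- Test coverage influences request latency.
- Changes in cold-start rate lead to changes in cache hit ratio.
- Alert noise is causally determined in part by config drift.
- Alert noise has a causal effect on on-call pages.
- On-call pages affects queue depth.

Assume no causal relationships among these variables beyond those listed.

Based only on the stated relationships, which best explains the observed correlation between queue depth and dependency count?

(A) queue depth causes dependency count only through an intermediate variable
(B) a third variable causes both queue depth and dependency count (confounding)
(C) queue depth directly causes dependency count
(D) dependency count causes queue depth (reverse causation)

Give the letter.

Test coverage causes queue depth (test coverage → incident count → queue depth) and dependency count (test coverage → code churn → cold-start rate → dependency count) — a common cause creating the correlation.
There is no stated path from queue depth to dependency count or from dependency count to queue depth, so neither direct nor reverse causation applies.

B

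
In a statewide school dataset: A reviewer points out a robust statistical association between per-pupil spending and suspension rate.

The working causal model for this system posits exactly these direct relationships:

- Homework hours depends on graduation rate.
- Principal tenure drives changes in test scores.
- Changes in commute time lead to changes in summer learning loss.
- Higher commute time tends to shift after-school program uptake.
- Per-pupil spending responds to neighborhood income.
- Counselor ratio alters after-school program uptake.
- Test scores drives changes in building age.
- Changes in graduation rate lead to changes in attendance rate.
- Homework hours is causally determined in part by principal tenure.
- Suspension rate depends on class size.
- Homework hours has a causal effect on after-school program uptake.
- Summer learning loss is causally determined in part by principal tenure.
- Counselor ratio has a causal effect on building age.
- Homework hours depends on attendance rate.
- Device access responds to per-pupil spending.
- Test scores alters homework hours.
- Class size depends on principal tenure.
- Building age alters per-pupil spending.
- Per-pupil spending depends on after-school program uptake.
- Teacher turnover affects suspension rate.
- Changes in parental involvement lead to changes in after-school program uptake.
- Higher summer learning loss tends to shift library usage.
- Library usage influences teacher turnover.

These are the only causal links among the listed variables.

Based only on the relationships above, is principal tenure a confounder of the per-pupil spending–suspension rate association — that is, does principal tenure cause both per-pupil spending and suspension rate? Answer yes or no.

yes

Principal tenure has a causal path to per-pupil spending (principal tenure → test scores → building age → per-pupil spending) and to suspension rate (principal tenure → class size → suspension rate), so it is a common cause of both — a confounder.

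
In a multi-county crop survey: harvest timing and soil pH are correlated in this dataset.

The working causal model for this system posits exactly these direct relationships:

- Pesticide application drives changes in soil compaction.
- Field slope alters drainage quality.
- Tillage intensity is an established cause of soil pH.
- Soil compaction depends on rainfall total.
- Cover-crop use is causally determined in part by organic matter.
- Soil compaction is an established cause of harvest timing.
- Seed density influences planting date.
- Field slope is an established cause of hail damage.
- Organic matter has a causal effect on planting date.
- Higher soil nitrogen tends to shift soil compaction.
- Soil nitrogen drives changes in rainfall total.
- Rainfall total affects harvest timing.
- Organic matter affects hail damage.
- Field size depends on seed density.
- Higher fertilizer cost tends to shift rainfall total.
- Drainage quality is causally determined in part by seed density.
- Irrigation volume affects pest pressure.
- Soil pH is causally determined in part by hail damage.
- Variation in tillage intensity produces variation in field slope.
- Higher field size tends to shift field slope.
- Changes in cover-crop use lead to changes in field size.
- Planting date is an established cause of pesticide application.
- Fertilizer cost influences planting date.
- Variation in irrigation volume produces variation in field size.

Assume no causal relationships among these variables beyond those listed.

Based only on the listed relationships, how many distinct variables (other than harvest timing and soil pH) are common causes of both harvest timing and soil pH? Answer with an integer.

2

The common causes are: organic matter (to harvest timing via organic matter → planting date → pesticide application → soil compaction → harvest timing; to soil pH via organic matter → hail damage → soil pH); seed density (to harvest timing via seed density → planting date → pesticide application → soil compaction → harvest timing; to soil pH via seed density → field size → field slope → hail damage → soil pH).
Every other variable lacks a causal path to at least one of harvest timing and soil pH.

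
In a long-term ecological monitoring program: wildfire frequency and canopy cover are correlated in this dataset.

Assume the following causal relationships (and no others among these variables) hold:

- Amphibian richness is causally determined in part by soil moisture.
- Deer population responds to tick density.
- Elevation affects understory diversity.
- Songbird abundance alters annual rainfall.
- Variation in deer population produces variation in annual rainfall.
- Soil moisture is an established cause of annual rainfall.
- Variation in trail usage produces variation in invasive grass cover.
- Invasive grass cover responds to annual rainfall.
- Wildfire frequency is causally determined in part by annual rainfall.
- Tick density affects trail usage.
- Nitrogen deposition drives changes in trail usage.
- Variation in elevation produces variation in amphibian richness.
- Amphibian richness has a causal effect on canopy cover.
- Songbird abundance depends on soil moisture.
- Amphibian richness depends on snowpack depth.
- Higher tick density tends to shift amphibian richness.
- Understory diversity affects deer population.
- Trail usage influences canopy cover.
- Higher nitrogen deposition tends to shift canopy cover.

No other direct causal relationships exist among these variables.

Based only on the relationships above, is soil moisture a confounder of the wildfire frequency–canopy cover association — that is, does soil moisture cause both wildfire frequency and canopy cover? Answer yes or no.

yes

Soil moisture has a causal path to wildfire frequency (soil moisture → annual rainfall → wildfire frequency) and to canopy cover (soil moisture → amphibian richness → canopy cover), so it is a common cause of both — a confounder.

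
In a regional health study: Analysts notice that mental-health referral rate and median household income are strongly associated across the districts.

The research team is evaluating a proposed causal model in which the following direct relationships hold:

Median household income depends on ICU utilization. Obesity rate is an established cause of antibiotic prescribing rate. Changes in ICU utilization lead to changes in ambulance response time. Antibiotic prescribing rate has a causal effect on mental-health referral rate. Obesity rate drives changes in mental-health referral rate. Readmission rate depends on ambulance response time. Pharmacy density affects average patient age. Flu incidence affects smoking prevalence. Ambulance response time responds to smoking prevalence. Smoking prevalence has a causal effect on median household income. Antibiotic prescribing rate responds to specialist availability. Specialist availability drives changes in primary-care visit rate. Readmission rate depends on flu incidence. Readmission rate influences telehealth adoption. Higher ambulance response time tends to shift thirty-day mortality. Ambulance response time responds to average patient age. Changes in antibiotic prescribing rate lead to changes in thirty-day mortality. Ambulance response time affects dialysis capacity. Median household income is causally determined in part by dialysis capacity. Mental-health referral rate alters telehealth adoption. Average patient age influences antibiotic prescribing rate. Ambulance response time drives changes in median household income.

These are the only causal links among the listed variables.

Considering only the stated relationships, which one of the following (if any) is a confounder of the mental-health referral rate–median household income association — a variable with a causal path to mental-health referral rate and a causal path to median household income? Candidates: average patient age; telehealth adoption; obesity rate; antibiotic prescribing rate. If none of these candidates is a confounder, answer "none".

Average patient age causes mental-health referral rate (average patient age → antibiotic prescribing rate → mental-health referral rate) and also causes median household income (average patient age → ambulance response time → median household income); it is a common cause of both.
Each of the other candidates lacks a causal path to at least one of mental-health referral rate and median household income, so they do not confound the relationship.

average patient age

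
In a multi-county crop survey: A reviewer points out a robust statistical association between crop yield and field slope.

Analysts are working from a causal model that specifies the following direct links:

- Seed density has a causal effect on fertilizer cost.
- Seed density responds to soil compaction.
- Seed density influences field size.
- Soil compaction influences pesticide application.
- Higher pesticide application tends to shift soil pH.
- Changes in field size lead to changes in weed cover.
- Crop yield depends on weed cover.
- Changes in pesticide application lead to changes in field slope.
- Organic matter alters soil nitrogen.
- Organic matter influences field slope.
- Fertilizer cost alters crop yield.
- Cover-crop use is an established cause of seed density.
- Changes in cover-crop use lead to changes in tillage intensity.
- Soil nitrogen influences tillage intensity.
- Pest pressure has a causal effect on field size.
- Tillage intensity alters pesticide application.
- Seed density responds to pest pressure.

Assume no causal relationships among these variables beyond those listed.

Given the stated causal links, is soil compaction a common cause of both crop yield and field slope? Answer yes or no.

Soil compaction has a causal path to crop yield (soil compaction → seed density → fertilizer cost → crop yield) and to field slope (soil compaction → pesticide application → field slope), so it is a common cause of both — a confounder.

yes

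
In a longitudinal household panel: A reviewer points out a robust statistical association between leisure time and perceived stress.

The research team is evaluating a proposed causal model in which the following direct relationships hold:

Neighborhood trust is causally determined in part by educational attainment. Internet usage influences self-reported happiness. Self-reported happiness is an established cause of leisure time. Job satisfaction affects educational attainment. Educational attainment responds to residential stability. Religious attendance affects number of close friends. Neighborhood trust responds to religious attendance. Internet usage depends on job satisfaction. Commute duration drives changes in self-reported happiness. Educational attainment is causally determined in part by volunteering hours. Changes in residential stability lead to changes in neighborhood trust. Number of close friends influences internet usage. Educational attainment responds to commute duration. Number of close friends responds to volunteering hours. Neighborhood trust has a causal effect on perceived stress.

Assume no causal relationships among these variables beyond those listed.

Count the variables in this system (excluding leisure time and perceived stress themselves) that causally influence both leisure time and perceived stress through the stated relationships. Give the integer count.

The common causes are: commute duration (to leisure time via commute duration → self-reported happiness → leisure time; to perceived stress via commute duration → educational attainment → neighborhood trust → perceived stress); job satisfaction (to leisure time via job satisfaction → internet usage → self-reported happiness → leisure time; to perceived stress via job satisfaction → educational attainment → neighborhood trust → perceived stress); religious attendance (to leisure time via religious attendance → number of close friends → internet usage → self-reported happiness → leisure time; to perceived stress via religious attendance → neighborhood trust → perceived stress); volunteering hours (to leisure time via volunteering hours → number of close friends → internet usage → self-reported happiness → leisure time; to perceived stress via volunteering hours → educational attainment → neighborhood trust → perceived stress).
Every other variable lacks a causal path to at least one of leisure time and perceived stress.

4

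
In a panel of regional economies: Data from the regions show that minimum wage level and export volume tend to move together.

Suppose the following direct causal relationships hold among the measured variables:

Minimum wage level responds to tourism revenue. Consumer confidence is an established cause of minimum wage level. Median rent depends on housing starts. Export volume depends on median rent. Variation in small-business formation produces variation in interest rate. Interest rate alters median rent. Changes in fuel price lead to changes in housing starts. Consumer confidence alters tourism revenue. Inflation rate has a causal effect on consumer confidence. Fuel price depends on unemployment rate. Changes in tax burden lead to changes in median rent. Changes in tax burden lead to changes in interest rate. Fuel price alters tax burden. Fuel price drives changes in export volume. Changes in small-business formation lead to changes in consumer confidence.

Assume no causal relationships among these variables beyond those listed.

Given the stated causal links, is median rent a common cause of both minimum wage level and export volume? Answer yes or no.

Median rent has no stated causal path to minimum wage level. A confounder must cause both variables, so median rent does not qualify.

no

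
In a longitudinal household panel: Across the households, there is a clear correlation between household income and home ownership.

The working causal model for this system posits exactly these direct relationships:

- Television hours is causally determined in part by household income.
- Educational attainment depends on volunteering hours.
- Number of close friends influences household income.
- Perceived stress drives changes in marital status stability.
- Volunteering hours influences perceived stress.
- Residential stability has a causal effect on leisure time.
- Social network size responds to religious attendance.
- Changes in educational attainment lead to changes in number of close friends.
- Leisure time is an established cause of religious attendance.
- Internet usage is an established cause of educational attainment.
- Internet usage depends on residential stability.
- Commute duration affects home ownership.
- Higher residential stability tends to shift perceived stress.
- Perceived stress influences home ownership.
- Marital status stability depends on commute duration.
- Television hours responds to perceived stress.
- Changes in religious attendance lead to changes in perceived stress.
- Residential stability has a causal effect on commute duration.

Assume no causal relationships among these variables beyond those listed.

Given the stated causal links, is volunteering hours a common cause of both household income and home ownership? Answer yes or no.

yes

Volunteering hours has a causal path to household income (volunteering hours → educational attainment → number of close friends → household income) and to home ownership (volunteering hours → perceived stress → home ownership), so it is a common cause of both — a confounder.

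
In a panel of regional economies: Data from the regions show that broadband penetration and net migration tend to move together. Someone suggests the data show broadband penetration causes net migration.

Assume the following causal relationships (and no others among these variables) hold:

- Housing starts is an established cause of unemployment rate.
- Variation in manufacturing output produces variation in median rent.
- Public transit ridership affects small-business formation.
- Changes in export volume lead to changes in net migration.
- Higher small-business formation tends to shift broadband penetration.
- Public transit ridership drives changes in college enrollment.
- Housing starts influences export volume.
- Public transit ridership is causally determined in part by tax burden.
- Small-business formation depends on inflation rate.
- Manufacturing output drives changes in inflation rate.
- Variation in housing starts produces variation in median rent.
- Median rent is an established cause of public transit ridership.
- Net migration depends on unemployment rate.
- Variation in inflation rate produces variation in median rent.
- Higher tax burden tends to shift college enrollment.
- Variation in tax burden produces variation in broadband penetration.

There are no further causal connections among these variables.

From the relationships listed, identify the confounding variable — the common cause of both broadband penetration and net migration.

housing starts

Housing starts has a causal path to broadband penetration (housing starts → median rent → public transit ridership → small-business formation → broadband penetration) and a separate causal path to net migration (housing starts → unemployment rate → net migration), so it is a common cause of both.
No stated relationship gives broadband penetration a causal route to net migration, so the correlation is explained by the shared upstream cause rather than a direct effect.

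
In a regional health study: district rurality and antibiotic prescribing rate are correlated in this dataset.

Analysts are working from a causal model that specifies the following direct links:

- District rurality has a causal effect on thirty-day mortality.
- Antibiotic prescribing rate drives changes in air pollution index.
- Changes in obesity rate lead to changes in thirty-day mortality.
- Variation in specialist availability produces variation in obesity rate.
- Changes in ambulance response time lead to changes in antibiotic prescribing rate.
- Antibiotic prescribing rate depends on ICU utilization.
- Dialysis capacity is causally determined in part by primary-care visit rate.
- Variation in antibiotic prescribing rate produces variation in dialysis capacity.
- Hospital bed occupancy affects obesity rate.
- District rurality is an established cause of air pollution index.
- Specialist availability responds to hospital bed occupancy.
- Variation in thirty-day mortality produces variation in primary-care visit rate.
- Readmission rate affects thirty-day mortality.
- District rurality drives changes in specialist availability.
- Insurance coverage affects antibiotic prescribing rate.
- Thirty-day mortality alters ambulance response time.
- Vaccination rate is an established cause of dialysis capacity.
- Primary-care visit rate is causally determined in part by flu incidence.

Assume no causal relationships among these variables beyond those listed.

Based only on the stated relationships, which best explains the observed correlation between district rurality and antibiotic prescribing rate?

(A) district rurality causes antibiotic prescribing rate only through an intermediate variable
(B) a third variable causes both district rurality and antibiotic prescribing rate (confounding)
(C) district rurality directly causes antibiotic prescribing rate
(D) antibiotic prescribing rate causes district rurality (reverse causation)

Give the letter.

A

District rurality reaches antibiotic prescribing rate through district rurality → thirty-day mortality → ambulance response time → antibiotic prescribing rate — an indirect causal chain with no direct district rurality → antibiotic prescribing rate link. No variable causes both district rurality and antibiotic prescribing rate, so confounding is ruled out; the effect is mediated.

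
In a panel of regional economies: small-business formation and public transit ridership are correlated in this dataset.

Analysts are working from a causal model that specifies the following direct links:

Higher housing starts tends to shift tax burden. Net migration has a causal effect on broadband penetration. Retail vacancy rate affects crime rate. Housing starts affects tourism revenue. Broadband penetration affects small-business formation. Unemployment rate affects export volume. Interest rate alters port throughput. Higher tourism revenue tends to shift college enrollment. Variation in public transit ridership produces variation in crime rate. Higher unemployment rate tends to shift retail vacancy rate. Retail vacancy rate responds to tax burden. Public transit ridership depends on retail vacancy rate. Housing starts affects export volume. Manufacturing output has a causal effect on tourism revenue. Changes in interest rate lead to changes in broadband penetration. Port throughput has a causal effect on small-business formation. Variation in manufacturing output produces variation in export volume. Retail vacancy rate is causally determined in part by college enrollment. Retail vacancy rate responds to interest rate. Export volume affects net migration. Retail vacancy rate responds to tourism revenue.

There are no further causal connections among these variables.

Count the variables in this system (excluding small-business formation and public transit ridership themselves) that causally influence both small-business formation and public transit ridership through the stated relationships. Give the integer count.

The common causes are: housing starts (to small-business formation via housing starts → export volume → net migration → broadband penetration → small-business formation; to public transit ridership via housing starts → tax burden → retail vacancy rate → public transit ridership); interest rate (to small-business formation via interest rate → broadband penetration → small-business formation; to public transit ridership via interest rate → retail vacancy rate → public transit ridership); manufacturing output (to small-business formation via manufacturing output → export volume → net migration → broadband penetration → small-business formation; to public transit ridership via manufacturing output → tourism revenue → retail vacancy rate → public transit ridership); unemployment rate (to small-business formation via unemployment rate → export volume → net migration → broadband penetration → small-business formation; to public transit ridership via unemployment rate → retail vacancy rate → public transit ridership).
Every other variable lacks a causal path to at least one of small-business formation and public transit ridership.

4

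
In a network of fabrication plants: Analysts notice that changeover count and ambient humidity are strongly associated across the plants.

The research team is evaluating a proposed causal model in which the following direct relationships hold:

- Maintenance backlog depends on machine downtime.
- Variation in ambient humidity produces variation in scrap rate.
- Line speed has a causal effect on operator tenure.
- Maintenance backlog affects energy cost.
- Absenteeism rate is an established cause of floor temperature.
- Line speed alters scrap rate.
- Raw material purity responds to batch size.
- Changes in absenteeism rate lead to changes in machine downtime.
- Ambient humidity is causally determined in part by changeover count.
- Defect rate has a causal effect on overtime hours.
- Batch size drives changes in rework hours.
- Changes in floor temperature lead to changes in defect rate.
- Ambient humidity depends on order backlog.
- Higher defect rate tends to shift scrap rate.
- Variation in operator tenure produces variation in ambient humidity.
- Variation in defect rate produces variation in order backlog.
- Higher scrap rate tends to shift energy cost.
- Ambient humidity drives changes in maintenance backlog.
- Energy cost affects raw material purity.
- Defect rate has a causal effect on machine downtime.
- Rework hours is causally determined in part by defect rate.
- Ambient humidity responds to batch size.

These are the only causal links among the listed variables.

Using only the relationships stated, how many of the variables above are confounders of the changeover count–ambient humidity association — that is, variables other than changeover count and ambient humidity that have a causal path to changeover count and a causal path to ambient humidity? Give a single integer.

0

No listed variable has a causal path to both changeover count and ambient humidity, so there are no common causes.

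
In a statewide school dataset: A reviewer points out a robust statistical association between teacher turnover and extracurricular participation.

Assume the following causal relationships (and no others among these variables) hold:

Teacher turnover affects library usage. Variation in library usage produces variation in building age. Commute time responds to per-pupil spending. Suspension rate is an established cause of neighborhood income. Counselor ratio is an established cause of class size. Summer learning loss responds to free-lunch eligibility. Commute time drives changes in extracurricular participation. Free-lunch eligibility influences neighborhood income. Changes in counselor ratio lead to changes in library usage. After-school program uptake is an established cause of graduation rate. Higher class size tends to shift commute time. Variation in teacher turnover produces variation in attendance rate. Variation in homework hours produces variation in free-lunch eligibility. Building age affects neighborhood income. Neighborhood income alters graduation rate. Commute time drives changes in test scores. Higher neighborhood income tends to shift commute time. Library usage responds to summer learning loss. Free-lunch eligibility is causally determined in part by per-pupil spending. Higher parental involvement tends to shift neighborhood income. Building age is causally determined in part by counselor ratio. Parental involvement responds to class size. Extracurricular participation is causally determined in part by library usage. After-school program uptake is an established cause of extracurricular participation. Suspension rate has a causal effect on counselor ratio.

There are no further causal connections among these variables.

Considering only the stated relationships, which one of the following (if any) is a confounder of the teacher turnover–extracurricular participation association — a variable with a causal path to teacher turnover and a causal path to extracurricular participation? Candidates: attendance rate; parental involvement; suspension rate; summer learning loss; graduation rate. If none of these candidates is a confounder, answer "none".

none

None of the listed candidates has causal paths to both teacher turnover and extracurricular participation in the stated relationships, so none is a common cause.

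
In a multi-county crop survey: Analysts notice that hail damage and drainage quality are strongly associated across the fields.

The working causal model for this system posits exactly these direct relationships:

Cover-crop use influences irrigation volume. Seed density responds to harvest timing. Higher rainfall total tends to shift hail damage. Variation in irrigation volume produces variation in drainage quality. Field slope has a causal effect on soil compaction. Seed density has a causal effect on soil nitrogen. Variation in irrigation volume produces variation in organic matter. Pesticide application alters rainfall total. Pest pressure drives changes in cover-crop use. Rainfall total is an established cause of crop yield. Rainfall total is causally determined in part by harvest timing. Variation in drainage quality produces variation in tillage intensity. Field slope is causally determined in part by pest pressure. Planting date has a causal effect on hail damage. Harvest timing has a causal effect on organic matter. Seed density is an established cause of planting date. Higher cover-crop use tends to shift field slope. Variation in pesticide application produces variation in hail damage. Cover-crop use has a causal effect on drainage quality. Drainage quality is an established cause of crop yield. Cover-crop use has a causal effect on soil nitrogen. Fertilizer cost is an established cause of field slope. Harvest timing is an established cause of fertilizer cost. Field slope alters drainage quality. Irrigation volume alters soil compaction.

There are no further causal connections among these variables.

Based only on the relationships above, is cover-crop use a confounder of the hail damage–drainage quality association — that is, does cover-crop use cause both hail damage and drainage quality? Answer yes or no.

no

Cover-crop use has no stated causal path to hail damage. A confounder must cause both variables, so cover-crop use does not qualify.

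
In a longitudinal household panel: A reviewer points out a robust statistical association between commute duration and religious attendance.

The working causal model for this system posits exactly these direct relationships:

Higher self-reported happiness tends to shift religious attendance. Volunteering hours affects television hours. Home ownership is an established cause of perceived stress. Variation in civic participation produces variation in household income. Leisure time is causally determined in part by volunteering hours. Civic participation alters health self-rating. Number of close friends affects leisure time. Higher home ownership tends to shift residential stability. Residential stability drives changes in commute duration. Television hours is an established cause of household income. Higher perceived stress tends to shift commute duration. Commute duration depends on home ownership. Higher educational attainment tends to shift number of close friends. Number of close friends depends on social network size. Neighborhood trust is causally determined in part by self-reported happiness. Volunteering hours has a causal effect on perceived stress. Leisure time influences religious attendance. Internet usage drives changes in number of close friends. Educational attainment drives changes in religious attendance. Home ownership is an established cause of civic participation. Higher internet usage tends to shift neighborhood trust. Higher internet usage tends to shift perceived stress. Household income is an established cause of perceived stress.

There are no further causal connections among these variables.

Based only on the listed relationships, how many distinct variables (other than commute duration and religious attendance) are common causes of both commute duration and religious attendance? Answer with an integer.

2

The common causes are: internet usage (to commute duration via internet usage → perceived stress → commute duration; to religious attendance via internet usage → number of close friends → leisure time → religious attendance); volunteering hours (to commute duration via volunteering hours → perceived stress → commute duration; to religious attendance via volunteering hours → leisure time → religious attendance).
Every other variable lacks a causal path to at least one of commute duration and religious attendance.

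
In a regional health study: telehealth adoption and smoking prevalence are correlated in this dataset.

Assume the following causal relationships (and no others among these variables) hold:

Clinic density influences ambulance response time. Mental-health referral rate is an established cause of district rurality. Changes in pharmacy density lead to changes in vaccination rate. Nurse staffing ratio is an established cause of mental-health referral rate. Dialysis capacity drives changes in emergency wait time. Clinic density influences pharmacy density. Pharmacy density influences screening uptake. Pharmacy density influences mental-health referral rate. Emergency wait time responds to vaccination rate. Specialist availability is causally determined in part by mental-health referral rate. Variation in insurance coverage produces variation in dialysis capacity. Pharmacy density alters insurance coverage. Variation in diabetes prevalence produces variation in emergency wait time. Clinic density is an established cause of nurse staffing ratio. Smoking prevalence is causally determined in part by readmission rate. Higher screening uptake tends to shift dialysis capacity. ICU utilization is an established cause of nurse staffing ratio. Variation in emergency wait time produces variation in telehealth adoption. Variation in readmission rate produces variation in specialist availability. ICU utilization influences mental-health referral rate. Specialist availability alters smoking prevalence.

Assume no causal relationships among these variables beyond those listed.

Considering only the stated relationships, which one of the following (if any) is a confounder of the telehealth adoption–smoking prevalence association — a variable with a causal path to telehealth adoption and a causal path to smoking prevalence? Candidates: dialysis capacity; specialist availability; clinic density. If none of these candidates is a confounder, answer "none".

clinic density

Clinic density causes telehealth adoption (clinic density → pharmacy density → vaccination rate → emergency wait time → telehealth adoption) and also causes smoking prevalence (clinic density → pharmacy density → mental-health referral rate → specialist availability → smoking prevalence); it is a common cause of both.
Each of the other candidates lacks a causal path to at least one of telehealth adoption and smoking prevalence, so they do not confound the relationship.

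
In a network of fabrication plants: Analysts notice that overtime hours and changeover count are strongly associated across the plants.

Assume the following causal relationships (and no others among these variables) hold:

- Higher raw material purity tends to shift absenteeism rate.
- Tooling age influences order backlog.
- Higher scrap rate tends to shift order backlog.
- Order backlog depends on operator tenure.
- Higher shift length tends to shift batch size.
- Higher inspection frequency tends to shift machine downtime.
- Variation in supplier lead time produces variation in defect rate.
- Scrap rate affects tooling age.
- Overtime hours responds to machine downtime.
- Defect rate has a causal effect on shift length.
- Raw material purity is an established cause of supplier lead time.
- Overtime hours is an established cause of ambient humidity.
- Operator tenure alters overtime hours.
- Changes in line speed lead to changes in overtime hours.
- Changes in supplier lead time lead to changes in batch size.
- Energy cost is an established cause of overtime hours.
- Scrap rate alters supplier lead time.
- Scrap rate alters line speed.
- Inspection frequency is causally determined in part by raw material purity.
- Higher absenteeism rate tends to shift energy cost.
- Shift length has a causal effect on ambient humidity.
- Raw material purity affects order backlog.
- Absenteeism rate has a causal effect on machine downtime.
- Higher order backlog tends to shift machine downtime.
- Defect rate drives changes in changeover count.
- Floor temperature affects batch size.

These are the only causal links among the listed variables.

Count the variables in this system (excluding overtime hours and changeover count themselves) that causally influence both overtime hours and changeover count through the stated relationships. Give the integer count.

2

The common causes are: raw material purity (to overtime hours via raw material purity → order backlog → machine downtime → overtime hours; to changeover count via raw material purity → supplier lead time → defect rate → changeover count); scrap rate (to overtime hours via scrap rate → line speed → overtime hours; to changeover count via scrap rate → supplier lead time → defect rate → changeover count).
Every other variable lacks a causal path to at least one of overtime hours and changeover count.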